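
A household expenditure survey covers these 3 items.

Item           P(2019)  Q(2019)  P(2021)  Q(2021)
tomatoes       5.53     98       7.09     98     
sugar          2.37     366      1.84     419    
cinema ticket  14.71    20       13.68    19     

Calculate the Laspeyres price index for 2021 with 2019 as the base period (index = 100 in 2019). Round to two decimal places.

Laspeyres price index uses base-period quantities as weights.
ΣP(2021)·Q(2019) = 7.09×98 + 1.84×366 + 13.68×20 = 694.82 + 673.44 + 273.6 = 1641.86
ΣP(2019)·Q(2019) = 5.53×98 + 2.37×366 + 14.71×20 = 541.94 + 867.42 + 294.2 = 1703.56
Index = 1641.86 / 1703.56 × 100 = 96.3782

96.38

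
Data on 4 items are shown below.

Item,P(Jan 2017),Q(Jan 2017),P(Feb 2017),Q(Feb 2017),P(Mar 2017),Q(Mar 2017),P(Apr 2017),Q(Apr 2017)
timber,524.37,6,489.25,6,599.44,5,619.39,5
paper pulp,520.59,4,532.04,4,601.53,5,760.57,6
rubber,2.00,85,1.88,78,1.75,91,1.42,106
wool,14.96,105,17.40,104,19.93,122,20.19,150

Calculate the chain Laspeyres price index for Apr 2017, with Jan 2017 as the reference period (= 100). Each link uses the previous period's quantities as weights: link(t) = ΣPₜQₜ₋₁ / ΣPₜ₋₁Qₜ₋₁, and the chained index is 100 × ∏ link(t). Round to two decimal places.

130.69

Link Jan 2017→Feb 2017:
ΣP(Feb 2017)Q(Jan 2017) = 489.25×6 + 532.04×4 + 1.88×85 + 17.40×105 = 2935.5 + 2128.16 + 159.8 + 1827 = 7050.46
ΣP(Jan 2017)Q(Jan 2017) = 524.37×6 + 520.59×4 + 2.00×85 + 14.96×105 = 3146.22 + 2082.36 + 170 + 1570.8 = 6969.38
link = 7050.46/6969.38 = 1.011634
Link Feb 2017→Mar 2017:
ΣP(Mar 2017)Q(Feb 2017) = 599.44×6 + 601.53×4 + 1.75×78 + 19.93×104 = 3596.64 + 2406.12 + 136.5 + 2072.72 = 8211.98
ΣP(Feb 2017)Q(Feb 2017) = 489.25×6 + 532.04×4 + 1.88×78 + 17.40×104 = 2935.5 + 2128.16 + 146.64 + 1809.6 = 7019.9
link = 8211.98/7019.9 = 1.169814
Link Mar 2017→Apr 2017:
ΣP(Apr 2017)Q(Mar 2017) = 619.39×5 + 760.57×5 + 1.42×91 + 20.19×122 = 3096.95 + 3802.85 + 129.22 + 2463.18 = 9492.2
ΣP(Mar 2017)Q(Mar 2017) = 599.44×5 + 601.53×5 + 1.75×91 + 19.93×122 = 2997.2 + 3007.65 + 159.25 + 2431.46 = 8595.56
link = 9492.2/8595.56 = 1.104314
Chained index = 100 × 1.011634 × 1.169814 × 1.104314 = 130.6872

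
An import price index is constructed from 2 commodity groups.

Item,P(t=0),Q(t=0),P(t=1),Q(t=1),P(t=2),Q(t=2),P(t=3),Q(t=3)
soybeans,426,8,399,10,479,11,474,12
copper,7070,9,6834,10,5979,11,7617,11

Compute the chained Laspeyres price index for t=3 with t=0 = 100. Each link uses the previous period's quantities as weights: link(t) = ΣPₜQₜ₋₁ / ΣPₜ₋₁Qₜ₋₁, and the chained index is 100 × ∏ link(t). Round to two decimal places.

Link t=0→t=1:
ΣP(t=1)Q(t=0) = 399×8 + 6834×9 = 3192 + 61506 = 64698
ΣP(t=0)Q(t=0) = 426×8 + 7070×9 = 3408 + 63630 = 67038
link = 64698/67038 = 0.965094
Link t=1→t=2:
ΣP(t=2)Q(t=1) = 479×10 + 5979×10 = 4790 + 59790 = 64580
ΣP(t=1)Q(t=1) = 399×10 + 6834×10 = 3990 + 68340 = 72330
link = 64580/72330 = 0.892852
Link t=2→t=3:
ΣP(t=3)Q(t=2) = 474×11 + 7617×11 = 5214 + 83787 = 89001
ΣP(t=2)Q(t=2) = 479×11 + 5979×11 = 5269 + 65769 = 71038
link = 89001/71038 = 1.252865
Chained index = 100 × 0.965094 × 0.892852 × 1.252865 = 107.9577

107.96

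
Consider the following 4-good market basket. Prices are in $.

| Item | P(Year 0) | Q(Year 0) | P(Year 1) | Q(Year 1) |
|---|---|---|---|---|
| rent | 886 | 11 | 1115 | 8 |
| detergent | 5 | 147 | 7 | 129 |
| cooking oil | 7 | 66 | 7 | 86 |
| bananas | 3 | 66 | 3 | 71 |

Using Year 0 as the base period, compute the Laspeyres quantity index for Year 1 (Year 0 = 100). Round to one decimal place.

Laspeyres quantity index uses base-period prices as weights.
ΣP(Year 0)·Q(Year 1) = 886×8 + 5×129 + 7×86 + 3×71 = 7088 + 645 + 602 + 213 = 8548
ΣP(Year 0)·Q(Year 0) = 886×11 + 5×147 + 7×66 + 3×66 = 9746 + 735 + 462 + 198 = 11141
Index = 8548 / 11141 × 100 = 76.7256

76.7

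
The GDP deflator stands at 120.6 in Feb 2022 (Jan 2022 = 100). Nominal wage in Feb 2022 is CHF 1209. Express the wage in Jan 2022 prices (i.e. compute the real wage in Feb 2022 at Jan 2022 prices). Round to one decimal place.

Real = Nominal ÷ (Index/100) = 1209 ÷ (120.6/100)
     = 1209 ÷ 1.206 = 1002.4876

1002.5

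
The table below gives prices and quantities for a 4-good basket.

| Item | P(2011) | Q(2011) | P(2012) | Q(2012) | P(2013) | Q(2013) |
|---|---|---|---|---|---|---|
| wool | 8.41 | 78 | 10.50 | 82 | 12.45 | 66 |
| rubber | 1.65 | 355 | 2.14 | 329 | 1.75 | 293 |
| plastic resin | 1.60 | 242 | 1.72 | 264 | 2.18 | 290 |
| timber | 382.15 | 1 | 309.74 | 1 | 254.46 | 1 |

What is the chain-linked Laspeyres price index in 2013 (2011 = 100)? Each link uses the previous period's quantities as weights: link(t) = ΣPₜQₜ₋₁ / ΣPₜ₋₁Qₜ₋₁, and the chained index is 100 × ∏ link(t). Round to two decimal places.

Link 2011→2012:
ΣP(2012)Q(2011) = 10.50×78 + 2.14×355 + 1.72×242 + 309.74×1 = 819 + 759.7 + 416.24 + 309.74 = 2304.68
ΣP(2011)Q(2011) = 8.41×78 + 1.65×355 + 1.60×242 + 382.15×1 = 655.98 + 585.75 + 387.2 + 382.15 = 2011.08
link = 2304.68/2011.08 = 1.145991
Link 2012→2013:
ΣP(2013)Q(2012) = 12.45×82 + 1.75×329 + 2.18×264 + 254.46×1 = 1020.9 + 575.75 + 575.52 + 254.46 = 2426.63
ΣP(2012)Q(2012) = 10.50×82 + 2.14×329 + 1.72×264 + 309.74×1 = 861 + 704.06 + 454.08 + 309.74 = 2328.88
link = 2426.63/2328.88 = 1.041973
Chained index = 100 × 1.145991 × 1.041973 = 119.4092

119.41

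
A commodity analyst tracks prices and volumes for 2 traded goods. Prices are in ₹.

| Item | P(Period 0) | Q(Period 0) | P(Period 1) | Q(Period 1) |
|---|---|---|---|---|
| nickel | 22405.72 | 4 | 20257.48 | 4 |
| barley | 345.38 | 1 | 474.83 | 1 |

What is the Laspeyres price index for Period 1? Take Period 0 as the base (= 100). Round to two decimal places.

90.59

Laspeyres price index uses base-period quantities as weights.
ΣP(Period 1)·Q(Period 0) = 20257.48×4 + 474.83×1 = 81029.92 + 474.83 = 81504.75
ΣP(Period 0)·Q(Period 0) = 22405.72×4 + 345.38×1 = 89622.88 + 345.38 = 89968.26
Index = 81504.75 / 89968.26 × 100 = 90.5928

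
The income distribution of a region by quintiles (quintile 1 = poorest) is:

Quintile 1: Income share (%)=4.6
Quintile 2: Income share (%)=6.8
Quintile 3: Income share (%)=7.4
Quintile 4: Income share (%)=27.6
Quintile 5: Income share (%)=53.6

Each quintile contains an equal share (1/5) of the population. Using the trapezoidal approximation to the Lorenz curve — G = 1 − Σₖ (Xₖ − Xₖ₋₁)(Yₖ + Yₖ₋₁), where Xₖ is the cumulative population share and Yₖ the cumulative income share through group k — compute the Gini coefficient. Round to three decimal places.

0.475

Cumulative income shares Yₖ: 0.0460, 0.1140, 0.1880, 0.4640, 1.0000
Σ (Xₖ−Xₖ₋₁)(Yₖ+Yₖ₋₁) = (1/5)(0.0460+0.0000) + (1/5)(0.1140+0.0460) + (1/5)(0.1880+0.1140) + (1/5)(0.4640+0.1880) + (1/5)(1.0000+0.4640)
  = 0.0092 + 0.0320 + 0.0604 + 0.1304 + 0.2928 = 0.5248
G = 1 − 0.5248 = 0.4752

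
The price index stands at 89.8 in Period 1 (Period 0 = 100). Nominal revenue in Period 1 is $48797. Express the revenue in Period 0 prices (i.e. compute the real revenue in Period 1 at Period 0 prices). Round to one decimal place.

Real = Nominal ÷ (Index/100) = 48797 ÷ (89.8/100)
     = 48797 ÷ 0.898 = 54339.6437

54339.6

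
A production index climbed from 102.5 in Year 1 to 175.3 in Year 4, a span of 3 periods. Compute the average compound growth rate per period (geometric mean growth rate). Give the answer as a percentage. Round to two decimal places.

19.59%

Growth factor = (175.3/102.5)^(1/3) = (1.710244)^(1/3) = 1.195876
Growth rate = 1.195876 − 1 = 0.195876 = 19.5876%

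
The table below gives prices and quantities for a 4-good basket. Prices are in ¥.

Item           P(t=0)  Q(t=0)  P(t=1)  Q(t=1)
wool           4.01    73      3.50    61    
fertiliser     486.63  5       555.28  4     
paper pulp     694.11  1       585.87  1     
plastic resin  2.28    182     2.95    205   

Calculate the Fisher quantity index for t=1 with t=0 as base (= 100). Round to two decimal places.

Laspeyres component (base-period weights):
ΣP(t=0)Q(t=1) = 4.01×61 + 486.63×4 + 694.11×1 + 2.28×205 = 244.61 + 1946.52 + 694.11 + 467.4 = 3352.64
ΣP(t=0)Q(t=0) = 4.01×73 + 486.63×5 + 694.11×1 + 2.28×182 = 292.73 + 2433.15 + 694.11 + 414.96 = 3834.95
L = 3352.64 / 3834.95 × 100 = 87.4233
Paasche component (current-period weights):
ΣP(t=1)Q(t=1) = 3.50×61 + 555.28×4 + 585.87×1 + 2.95×205 = 213.5 + 2221.12 + 585.87 + 604.75 = 3625.24
ΣP(t=1)Q(t=0) = 3.50×73 + 555.28×5 + 585.87×1 + 2.95×182 = 255.5 + 2776.4 + 585.87 + 536.9 = 4154.67
P = 3625.24 / 4154.67 × 100 = 87.2570
Fisher = √(L × P) = √(87.4233 × 87.2570) = 87.3401

87.34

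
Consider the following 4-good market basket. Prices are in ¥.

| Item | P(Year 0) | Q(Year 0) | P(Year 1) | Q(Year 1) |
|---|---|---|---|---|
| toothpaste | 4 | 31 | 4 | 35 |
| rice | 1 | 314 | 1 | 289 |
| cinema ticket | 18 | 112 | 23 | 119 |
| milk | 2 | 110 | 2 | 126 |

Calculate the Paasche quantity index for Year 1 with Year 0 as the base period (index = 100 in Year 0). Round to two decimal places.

Paasche quantity index uses current-period prices as weights.
ΣP(Year 1)·Q(Year 1) = 4×35 + 1×289 + 23×119 + 2×126 = 140 + 289 + 2737 + 252 = 3418
ΣP(Year 1)·Q(Year 0) = 4×31 + 1×314 + 23×112 + 2×110 = 124 + 314 + 2576 + 220 = 3234
Index = 3418 / 3234 × 100 = 105.6895

105.69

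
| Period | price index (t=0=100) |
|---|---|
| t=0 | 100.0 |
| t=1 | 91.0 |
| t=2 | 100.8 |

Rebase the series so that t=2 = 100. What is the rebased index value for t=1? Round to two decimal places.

Rebased(t=1) = 91.0 / 100.8 × 100 = 90.2778

90.28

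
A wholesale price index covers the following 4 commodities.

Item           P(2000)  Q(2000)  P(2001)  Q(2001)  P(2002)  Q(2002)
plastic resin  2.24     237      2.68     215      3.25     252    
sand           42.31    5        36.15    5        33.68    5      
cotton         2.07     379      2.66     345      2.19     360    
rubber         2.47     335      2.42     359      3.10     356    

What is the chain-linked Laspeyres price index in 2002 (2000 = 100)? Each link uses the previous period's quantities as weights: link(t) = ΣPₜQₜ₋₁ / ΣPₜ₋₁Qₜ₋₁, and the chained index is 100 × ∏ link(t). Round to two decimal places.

Link 2000→2001:
ΣP(2001)Q(2000) = 2.68×237 + 36.15×5 + 2.66×379 + 2.42×335 = 635.16 + 180.75 + 1008.14 + 810.7 = 2634.75
ΣP(2000)Q(2000) = 2.24×237 + 42.31×5 + 2.07×379 + 2.47×335 = 530.88 + 211.55 + 784.53 + 827.45 = 2354.41
link = 2634.75/2354.41 = 1.119070
Link 2001→2002:
ΣP(2002)Q(2001) = 3.25×215 + 33.68×5 + 2.19×345 + 3.10×359 = 698.75 + 168.4 + 755.55 + 1112.9 = 2735.6
ΣP(2001)Q(2001) = 2.68×215 + 36.15×5 + 2.66×345 + 2.42×359 = 576.2 + 180.75 + 917.7 + 868.78 = 2543.43
link = 2735.6/2543.43 = 1.075555
Chained index = 100 × 1.119070 × 1.075555 = 120.3622

120.36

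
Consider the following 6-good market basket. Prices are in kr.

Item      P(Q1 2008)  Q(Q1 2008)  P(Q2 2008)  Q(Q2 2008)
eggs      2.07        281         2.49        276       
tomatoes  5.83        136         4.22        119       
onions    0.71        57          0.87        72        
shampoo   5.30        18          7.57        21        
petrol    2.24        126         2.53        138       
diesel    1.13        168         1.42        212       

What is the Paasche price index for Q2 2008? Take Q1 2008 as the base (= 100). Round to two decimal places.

Paasche price index uses current-period quantities as weights.
ΣP(Q2 2008)·Q(Q2 2008) = 2.49×276 + 4.22×119 + 0.87×72 + 7.57×21 + 2.53×138 + 1.42×212 = 687.24 + 502.18 + 62.64 + 158.97 + 349.14 + 301.04 = 2061.21
ΣP(Q1 2008)·Q(Q2 2008) = 2.07×276 + 5.83×119 + 0.71×72 + 5.30×21 + 2.24×138 + 1.13×212 = 571.32 + 693.77 + 51.12 + 111.3 + 309.12 + 239.56 = 1976.19
Index = 2061.21 / 1976.19 × 100 = 104.3022

104.30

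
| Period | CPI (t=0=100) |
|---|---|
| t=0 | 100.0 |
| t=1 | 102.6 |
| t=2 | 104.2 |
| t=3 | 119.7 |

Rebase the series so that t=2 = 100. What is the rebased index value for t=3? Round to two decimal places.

Rebased(t=3) = 119.7 / 104.2 × 100 = 114.8752

114.88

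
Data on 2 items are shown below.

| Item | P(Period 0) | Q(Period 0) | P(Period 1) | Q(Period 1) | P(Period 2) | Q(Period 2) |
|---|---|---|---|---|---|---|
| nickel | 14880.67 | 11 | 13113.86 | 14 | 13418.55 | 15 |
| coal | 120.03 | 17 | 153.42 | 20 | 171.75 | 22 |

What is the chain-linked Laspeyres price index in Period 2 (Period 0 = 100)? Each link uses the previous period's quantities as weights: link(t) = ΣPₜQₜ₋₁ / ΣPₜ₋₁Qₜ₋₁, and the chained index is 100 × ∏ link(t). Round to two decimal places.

90.81

Link Period 0→Period 1:
ΣP(Period 1)Q(Period 0) = 13113.86×11 + 153.42×17 = 144252.46 + 2608.14 = 146860.6
ΣP(Period 0)Q(Period 0) = 14880.67×11 + 120.03×17 = 163687.37 + 2040.51 = 165727.88
link = 146860.6/165727.88 = 0.886155
Link Period 1→Period 2:
ΣP(Period 2)Q(Period 1) = 13418.55×14 + 171.75×20 = 187859.7 + 3435 = 191294.7
ΣP(Period 1)Q(Period 1) = 13113.86×14 + 153.42×20 = 183594.04 + 3068.4 = 186662.44
link = 191294.7/186662.44 = 1.024816
Chained index = 100 × 0.886155 × 1.024816 = 90.8146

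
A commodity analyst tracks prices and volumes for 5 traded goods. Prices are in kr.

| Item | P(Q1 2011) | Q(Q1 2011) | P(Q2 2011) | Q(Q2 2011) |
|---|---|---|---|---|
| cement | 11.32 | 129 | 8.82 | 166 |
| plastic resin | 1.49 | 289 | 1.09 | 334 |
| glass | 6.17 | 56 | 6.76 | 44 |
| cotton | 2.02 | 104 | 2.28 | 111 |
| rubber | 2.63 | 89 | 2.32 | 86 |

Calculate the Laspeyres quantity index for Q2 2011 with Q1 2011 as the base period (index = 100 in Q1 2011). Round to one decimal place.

Laspeyres quantity index uses base-period prices as weights.
ΣP(Q1 2011)·Q(Q2 2011) = 11.32×166 + 1.49×334 + 6.17×44 + 2.02×111 + 2.63×86 = 1879.12 + 497.66 + 271.48 + 224.22 + 226.18 = 3098.66
ΣP(Q1 2011)·Q(Q1 2011) = 11.32×129 + 1.49×289 + 6.17×56 + 2.02×104 + 2.63×89 = 1460.28 + 430.61 + 345.52 + 210.08 + 234.07 = 2680.56
Index = 3098.66 / 2680.56 × 100 = 115.5975

115.6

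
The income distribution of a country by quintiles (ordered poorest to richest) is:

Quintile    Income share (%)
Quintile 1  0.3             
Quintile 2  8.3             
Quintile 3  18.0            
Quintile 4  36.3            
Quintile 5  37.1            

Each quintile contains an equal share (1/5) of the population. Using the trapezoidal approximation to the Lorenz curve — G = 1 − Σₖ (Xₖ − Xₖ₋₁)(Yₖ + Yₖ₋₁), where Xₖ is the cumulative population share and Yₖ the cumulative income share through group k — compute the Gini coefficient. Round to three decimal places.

Cumulative income shares Yₖ: 0.0030, 0.0860, 0.2660, 0.6290, 1.0000
Σ (Xₖ−Xₖ₋₁)(Yₖ+Yₖ₋₁) = (1/5)(0.0030+0.0000) + (1/5)(0.0860+0.0030) + (1/5)(0.2660+0.0860) + (1/5)(0.6290+0.2660) + (1/5)(1.0000+0.6290)
  = 0.0006 + 0.0178 + 0.0704 + 0.1790 + 0.3258 = 0.5936
G = 1 − 0.5936 = 0.4064

0.406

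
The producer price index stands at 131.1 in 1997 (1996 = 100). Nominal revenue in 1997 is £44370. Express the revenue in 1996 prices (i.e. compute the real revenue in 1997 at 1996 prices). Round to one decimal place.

Real = Nominal ÷ (Index/100) = 44370 ÷ (131.1/100)
     = 44370 ÷ 1.311 = 33844.3936

33844.4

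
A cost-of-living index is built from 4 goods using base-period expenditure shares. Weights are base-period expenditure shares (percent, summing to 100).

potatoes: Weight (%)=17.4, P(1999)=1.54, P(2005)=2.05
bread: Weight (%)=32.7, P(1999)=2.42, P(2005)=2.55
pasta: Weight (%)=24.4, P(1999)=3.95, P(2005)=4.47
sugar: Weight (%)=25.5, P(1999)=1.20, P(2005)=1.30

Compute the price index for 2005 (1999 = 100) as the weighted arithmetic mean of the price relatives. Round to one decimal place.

112.9

potatoes: 17.4 × (2.05/1.54) = 17.4 × 1.331169 = 23.1623
bread: 32.7 × (2.55/2.42) = 32.7 × 1.053719 = 34.4566
pasta: 24.4 × (4.47/3.95) = 24.4 × 1.131646 = 27.6122
sugar: 25.5 × (1.30/1.20) = 25.5 × 1.083333 = 27.6250
Index = Σ wᵢ·(p₁ᵢ/p₀ᵢ) = 23.1623 + 34.4566 + 27.6122 + 27.6250 = 112.8561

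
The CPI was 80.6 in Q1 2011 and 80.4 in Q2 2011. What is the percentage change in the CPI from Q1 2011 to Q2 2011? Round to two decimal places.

Change = (80.4 − 80.6) / 80.6 × 100
       = -0.2 / 80.6 × 100 = -0.2481%

-0.25%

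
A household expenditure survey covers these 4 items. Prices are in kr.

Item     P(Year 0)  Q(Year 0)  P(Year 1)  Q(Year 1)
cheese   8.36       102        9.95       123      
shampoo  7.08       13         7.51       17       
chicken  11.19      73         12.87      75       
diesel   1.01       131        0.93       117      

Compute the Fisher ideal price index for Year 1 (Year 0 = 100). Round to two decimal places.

Laspeyres component (base-period weights):
ΣP(Year 1)Q(Year 0) = 9.95×102 + 7.51×13 + 12.87×73 + 0.93×131 = 1014.9 + 97.63 + 939.51 + 121.83 = 2173.87
ΣP(Year 0)Q(Year 0) = 8.36×102 + 7.08×13 + 11.19×73 + 1.01×131 = 852.72 + 92.04 + 816.87 + 132.31 = 1893.94
L = 2173.87 / 1893.94 × 100 = 114.7803
Paasche component (current-period weights):
ΣP(Year 1)Q(Year 1) = 9.95×123 + 7.51×17 + 12.87×75 + 0.93×117 = 1223.85 + 127.67 + 965.25 + 108.81 = 2425.58
ΣP(Year 0)Q(Year 1) = 8.36×123 + 7.08×17 + 11.19×75 + 1.01×117 = 1028.28 + 120.36 + 839.25 + 118.17 = 2106.06
P = 2425.58 / 2106.06 × 100 = 115.1715
Fisher = √(L × P) = √(114.7803 × 115.1715) = 114.9757

114.98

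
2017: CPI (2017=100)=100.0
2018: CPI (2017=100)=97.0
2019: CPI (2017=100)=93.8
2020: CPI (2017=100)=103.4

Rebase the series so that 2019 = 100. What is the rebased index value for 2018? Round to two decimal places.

Rebased(2018) = 97.0 / 93.8 × 100 = 103.4115

103.41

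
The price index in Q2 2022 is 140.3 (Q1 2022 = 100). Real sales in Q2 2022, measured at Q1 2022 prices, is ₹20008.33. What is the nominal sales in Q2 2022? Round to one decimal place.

28071.7

Nominal = Real × (Index/100) = 20008.33 × (140.3/100)
        = 20008.33 × 1.403 = 28071.6870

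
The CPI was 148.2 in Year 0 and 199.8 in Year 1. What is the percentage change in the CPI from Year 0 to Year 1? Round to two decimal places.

Change = (199.8 − 148.2) / 148.2 × 100
       = 51.6 / 148.2 × 100 = 34.8178%

34.82%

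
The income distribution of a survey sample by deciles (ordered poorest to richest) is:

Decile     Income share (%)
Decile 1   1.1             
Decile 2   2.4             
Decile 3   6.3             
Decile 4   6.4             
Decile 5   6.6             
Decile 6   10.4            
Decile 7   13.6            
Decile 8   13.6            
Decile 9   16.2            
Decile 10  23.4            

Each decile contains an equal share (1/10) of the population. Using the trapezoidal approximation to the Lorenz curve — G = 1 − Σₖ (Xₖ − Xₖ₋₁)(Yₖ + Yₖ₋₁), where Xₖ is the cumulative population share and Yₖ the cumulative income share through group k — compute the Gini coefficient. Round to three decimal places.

0.359

Cumulative income shares Yₖ: 0.0110, 0.0350, 0.0980, 0.1620, 0.2280, 0.3320, 0.4680, 0.6040, 0.7660, 1.0000
Σ (Xₖ−Xₖ₋₁)(Yₖ+Yₖ₋₁) = (1/10)(0.0110+0.0000) + (1/10)(0.0350+0.0110) + (1/10)(0.0980+0.0350) + (1/10)(0.1620+0.0980) + (1/10)(0.2280+0.1620) + (1/10)(0.3320+0.2280) + (1/10)(0.4680+0.3320) + (1/10)(0.6040+0.4680) + (1/10)(0.7660+0.6040) + (1/10)(1.0000+0.7660)
  = 0.0011 + 0.0046 + 0.0133 + 0.0260 + 0.0390 + 0.0560 + 0.0800 + 0.1072 + 0.1370 + 0.1766 = 0.6408
G = 1 − 0.6408 = 0.3592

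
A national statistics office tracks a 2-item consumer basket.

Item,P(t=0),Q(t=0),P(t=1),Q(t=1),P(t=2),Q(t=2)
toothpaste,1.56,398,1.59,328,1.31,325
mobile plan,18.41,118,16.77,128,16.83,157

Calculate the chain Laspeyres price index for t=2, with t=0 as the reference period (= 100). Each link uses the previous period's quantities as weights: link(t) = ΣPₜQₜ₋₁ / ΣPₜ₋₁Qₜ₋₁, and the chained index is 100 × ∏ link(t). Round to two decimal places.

Link t=0→t=1:
ΣP(t=1)Q(t=0) = 1.59×398 + 16.77×118 = 632.82 + 1978.86 = 2611.68
ΣP(t=0)Q(t=0) = 1.56×398 + 18.41×118 = 620.88 + 2172.38 = 2793.26
link = 2611.68/2793.26 = 0.934994
Link t=1→t=2:
ΣP(t=2)Q(t=1) = 1.31×328 + 16.83×128 = 429.68 + 2154.24 = 2583.92
ΣP(t=1)Q(t=1) = 1.59×328 + 16.77×128 = 521.52 + 2146.56 = 2668.08
link = 2583.92/2668.08 = 0.968457
Chained index = 100 × 0.934994 × 0.968457 = 90.5501

90.55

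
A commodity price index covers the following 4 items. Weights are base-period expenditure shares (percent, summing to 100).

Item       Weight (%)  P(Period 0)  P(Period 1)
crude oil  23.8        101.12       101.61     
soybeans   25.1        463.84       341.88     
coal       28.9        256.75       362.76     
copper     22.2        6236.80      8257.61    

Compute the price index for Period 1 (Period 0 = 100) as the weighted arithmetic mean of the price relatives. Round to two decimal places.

crude oil: 23.8 × (101.61/101.12) = 23.8 × 1.004846 = 23.9153
soybeans: 25.1 × (341.88/463.84) = 25.1 × 0.737065 = 18.5003
coal: 28.9 × (362.76/256.75) = 28.9 × 1.412892 = 40.8326
copper: 22.2 × (8257.61/6236.80) = 22.2 × 1.324014 = 29.3931
Index = Σ wᵢ·(p₁ᵢ/p₀ᵢ) = 23.9153 + 18.5003 + 40.8326 + 29.3931 = 112.6413

112.64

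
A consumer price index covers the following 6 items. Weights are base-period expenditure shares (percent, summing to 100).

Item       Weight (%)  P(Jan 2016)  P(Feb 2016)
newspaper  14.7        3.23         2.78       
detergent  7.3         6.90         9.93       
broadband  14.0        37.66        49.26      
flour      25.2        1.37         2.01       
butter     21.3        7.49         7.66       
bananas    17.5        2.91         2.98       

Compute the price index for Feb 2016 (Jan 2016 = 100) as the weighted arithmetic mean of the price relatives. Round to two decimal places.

118.15

newspaper: 14.7 × (2.78/3.23) = 14.7 × 0.860681 = 12.6520
detergent: 7.3 × (9.93/6.90) = 7.3 × 1.439130 = 10.5057
broadband: 14.0 × (49.26/37.66) = 14.0 × 1.308019 = 18.3123
flour: 25.2 × (2.01/1.37) = 25.2 × 1.467153 = 36.9723
butter: 21.3 × (7.66/7.49) = 21.3 × 1.022697 = 21.7834
bananas: 17.5 × (2.98/2.91) = 17.5 × 1.024055 = 17.9210
Index = Σ wᵢ·(p₁ᵢ/p₀ᵢ) = 12.6520 + 10.5057 + 18.3123 + 36.9723 + 21.7834 + 17.9210 = 118.1466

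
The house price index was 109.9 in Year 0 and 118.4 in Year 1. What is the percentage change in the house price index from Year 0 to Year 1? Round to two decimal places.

7.73%

Change = (118.4 − 109.9) / 109.9 × 100
       = 8.5 / 109.9 × 100 = 7.7343%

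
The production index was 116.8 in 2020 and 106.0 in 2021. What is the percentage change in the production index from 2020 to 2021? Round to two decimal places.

Change = (106.0 − 116.8) / 116.8 × 100
       = -10.8 / 116.8 × 100 = -9.2466%

-9.25%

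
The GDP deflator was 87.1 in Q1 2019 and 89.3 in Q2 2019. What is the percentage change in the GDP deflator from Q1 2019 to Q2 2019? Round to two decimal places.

2.53%

Change = (89.3 − 87.1) / 87.1 × 100
       = 2.2 / 87.1 × 100 = 2.5258%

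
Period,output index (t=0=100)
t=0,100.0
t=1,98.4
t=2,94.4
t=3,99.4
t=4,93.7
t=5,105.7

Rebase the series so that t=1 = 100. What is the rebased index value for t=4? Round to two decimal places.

Rebased(t=4) = 93.7 / 98.4 × 100 = 95.2236

95.22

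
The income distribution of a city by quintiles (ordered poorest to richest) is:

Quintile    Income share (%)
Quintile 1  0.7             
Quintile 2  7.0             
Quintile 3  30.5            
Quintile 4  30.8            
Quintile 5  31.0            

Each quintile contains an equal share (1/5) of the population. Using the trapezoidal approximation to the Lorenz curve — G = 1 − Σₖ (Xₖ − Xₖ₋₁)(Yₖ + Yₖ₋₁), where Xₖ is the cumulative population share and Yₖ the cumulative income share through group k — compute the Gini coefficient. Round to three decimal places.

Cumulative income shares Yₖ: 0.0070, 0.0770, 0.3820, 0.6900, 1.0000
Σ (Xₖ−Xₖ₋₁)(Yₖ+Yₖ₋₁) = (1/5)(0.0070+0.0000) + (1/5)(0.0770+0.0070) + (1/5)(0.3820+0.0770) + (1/5)(0.6900+0.3820) + (1/5)(1.0000+0.6900)
  = 0.0014 + 0.0168 + 0.0918 + 0.2144 + 0.3380 = 0.6624
G = 1 − 0.6624 = 0.3376

0.338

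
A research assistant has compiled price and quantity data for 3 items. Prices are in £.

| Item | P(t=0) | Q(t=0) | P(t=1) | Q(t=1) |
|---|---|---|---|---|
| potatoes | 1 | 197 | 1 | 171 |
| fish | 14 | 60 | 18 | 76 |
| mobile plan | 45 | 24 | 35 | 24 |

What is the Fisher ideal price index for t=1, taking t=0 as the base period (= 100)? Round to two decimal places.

101.37

Laspeyres component (base-period weights):
ΣP(t=1)Q(t=0) = 1×197 + 18×60 + 35×24 = 197 + 1080 + 840 = 2117
ΣP(t=0)Q(t=0) = 1×197 + 14×60 + 45×24 = 197 + 840 + 1080 = 2117
L = 2117 / 2117 × 100 = 100.0000
Paasche component (current-period weights):
ΣP(t=1)Q(t=1) = 1×171 + 18×76 + 35×24 = 171 + 1368 + 840 = 2379
ΣP(t=0)Q(t=1) = 1×171 + 14×76 + 45×24 = 171 + 1064 + 1080 = 2315
P = 2379 / 2315 × 100 = 102.7646
Fisher = √(L × P) = √(100.0000 × 102.7646) = 101.3729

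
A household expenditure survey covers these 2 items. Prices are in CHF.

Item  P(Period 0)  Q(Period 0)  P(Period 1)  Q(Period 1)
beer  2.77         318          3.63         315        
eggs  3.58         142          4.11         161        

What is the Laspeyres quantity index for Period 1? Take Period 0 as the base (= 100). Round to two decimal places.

104.30

Laspeyres quantity index uses base-period prices as weights.
ΣP(Period 0)·Q(Period 1) = 2.77×315 + 3.58×161 = 872.55 + 576.38 = 1448.93
ΣP(Period 0)·Q(Period 0) = 2.77×318 + 3.58×142 = 880.86 + 508.36 = 1389.22
Index = 1448.93 / 1389.22 × 100 = 104.2981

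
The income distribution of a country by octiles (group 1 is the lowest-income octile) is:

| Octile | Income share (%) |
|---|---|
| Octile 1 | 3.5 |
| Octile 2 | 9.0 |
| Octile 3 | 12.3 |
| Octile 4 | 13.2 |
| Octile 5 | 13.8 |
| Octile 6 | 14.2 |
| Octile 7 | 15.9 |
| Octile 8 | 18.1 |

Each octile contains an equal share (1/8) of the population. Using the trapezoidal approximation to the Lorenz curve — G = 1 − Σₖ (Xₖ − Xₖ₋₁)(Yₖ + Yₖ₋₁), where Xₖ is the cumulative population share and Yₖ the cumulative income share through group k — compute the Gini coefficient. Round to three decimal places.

0.179

Cumulative income shares Yₖ: 0.0350, 0.1250, 0.2480, 0.3800, 0.5180, 0.6600, 0.8190, 1.0000
Σ (Xₖ−Xₖ₋₁)(Yₖ+Yₖ₋₁) = (1/8)(0.0350+0.0000) + (1/8)(0.1250+0.0350) + (1/8)(0.2480+0.1250) + (1/8)(0.3800+0.2480) + (1/8)(0.5180+0.3800) + (1/8)(0.6600+0.5180) + (1/8)(0.8190+0.6600) + (1/8)(1.0000+0.8190)
  = 0.0044 + 0.0200 + 0.0466 + 0.0785 + 0.1123 + 0.1472 + 0.1849 + 0.2274 = 0.8213
G = 1 − 0.8213 = 0.1787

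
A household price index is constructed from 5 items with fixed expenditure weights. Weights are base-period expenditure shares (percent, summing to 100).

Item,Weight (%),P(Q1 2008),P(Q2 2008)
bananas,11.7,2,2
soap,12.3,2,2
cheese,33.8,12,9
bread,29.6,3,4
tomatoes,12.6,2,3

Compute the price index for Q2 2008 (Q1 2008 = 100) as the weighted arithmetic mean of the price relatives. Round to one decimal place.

bananas: 11.7 × (2/2) = 11.7 × 1.000000 = 11.7000
soap: 12.3 × (2/2) = 12.3 × 1.000000 = 12.3000
cheese: 33.8 × (9/12) = 33.8 × 0.750000 = 25.3500
bread: 29.6 × (4/3) = 29.6 × 1.333333 = 39.4667
tomatoes: 12.6 × (3/2) = 12.6 × 1.500000 = 18.9000
Index = Σ wᵢ·(p₁ᵢ/p₀ᵢ) = 11.7000 + 12.3000 + 25.3500 + 39.4667 + 18.9000 = 107.7167

107.7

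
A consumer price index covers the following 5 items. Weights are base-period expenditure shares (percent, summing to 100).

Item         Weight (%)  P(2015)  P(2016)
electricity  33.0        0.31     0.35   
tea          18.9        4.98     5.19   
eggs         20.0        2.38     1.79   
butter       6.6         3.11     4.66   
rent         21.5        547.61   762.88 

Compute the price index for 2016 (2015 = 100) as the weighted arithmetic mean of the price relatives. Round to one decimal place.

electricity: 33.0 × (0.35/0.31) = 33.0 × 1.129032 = 37.2581
tea: 18.9 × (5.19/4.98) = 18.9 × 1.042169 = 19.6970
eggs: 20.0 × (1.79/2.38) = 20.0 × 0.752101 = 15.0420
butter: 6.6 × (4.66/3.11) = 6.6 × 1.498392 = 9.8894
rent: 21.5 × (762.88/547.61) = 21.5 × 1.393108 = 29.9518
Index = Σ wᵢ·(p₁ᵢ/p₀ᵢ) = 37.2581 + 19.6970 + 15.0420 + 9.8894 + 29.9518 = 111.8383

111.8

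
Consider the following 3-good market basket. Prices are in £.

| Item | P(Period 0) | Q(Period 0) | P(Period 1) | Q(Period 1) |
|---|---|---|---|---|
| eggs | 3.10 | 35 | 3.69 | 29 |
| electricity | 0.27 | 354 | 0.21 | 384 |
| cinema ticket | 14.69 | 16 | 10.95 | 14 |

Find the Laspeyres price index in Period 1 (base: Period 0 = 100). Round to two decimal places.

86.24

Laspeyres price index uses base-period quantities as weights.
ΣP(Period 1)·Q(Period 0) = 3.69×35 + 0.21×354 + 10.95×16 = 129.15 + 74.34 + 175.2 = 378.69
ΣP(Period 0)·Q(Period 0) = 3.10×35 + 0.27×354 + 14.69×16 = 108.5 + 95.58 + 235.04 = 439.12
Index = 378.69 / 439.12 × 100 = 86.2384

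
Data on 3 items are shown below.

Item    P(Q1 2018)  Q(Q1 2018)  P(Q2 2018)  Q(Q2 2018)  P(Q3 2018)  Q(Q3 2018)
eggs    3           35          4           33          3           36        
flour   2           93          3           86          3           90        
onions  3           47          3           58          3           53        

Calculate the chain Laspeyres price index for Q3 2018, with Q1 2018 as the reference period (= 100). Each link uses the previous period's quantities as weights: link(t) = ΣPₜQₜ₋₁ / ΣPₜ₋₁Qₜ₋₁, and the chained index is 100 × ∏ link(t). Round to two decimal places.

Link Q1 2018→Q2 2018:
ΣP(Q2 2018)Q(Q1 2018) = 4×35 + 3×93 + 3×47 = 140 + 279 + 141 = 560
ΣP(Q1 2018)Q(Q1 2018) = 3×35 + 2×93 + 3×47 = 105 + 186 + 141 = 432
link = 560/432 = 1.296296
Link Q2 2018→Q3 2018:
ΣP(Q3 2018)Q(Q2 2018) = 3×33 + 3×86 + 3×58 = 99 + 258 + 174 = 531
ΣP(Q2 2018)Q(Q2 2018) = 4×33 + 3×86 + 3×58 = 132 + 258 + 174 = 564
link = 531/564 = 0.941489
Chained index = 100 × 1.296296 × 0.941489 = 122.0449

122.04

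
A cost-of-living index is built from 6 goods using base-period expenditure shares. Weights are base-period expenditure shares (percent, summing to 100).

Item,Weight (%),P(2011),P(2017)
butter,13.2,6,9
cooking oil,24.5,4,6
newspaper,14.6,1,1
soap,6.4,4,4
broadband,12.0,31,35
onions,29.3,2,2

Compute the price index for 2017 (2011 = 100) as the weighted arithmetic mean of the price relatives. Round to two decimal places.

120.40

butter: 13.2 × (9/6) = 13.2 × 1.500000 = 19.8000
cooking oil: 24.5 × (6/4) = 24.5 × 1.500000 = 36.7500
newspaper: 14.6 × (1/1) = 14.6 × 1.000000 = 14.6000
soap: 6.4 × (4/4) = 6.4 × 1.000000 = 6.4000
broadband: 12.0 × (35/31) = 12.0 × 1.129032 = 13.5484
onions: 29.3 × (2/2) = 29.3 × 1.000000 = 29.3000
Index = Σ wᵢ·(p₁ᵢ/p₀ᵢ) = 19.8000 + 36.7500 + 14.6000 + 6.4000 + 13.5484 + 29.3000 = 120.3984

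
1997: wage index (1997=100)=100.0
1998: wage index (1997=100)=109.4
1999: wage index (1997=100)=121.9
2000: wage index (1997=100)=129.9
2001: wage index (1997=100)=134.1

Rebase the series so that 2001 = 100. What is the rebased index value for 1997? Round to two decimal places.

Rebased(1997) = 100.0 / 134.1 × 100 = 74.5712

74.57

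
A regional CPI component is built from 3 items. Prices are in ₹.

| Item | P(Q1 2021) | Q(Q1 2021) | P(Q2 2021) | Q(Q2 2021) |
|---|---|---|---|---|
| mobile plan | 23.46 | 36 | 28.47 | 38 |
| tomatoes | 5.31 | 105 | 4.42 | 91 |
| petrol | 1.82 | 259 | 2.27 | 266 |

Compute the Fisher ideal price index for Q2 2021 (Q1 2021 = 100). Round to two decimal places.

111.59

Laspeyres component (base-period weights):
ΣP(Q2 2021)Q(Q1 2021) = 28.47×36 + 4.42×105 + 2.27×259 = 1024.92 + 464.1 + 587.93 = 2076.95
ΣP(Q1 2021)Q(Q1 2021) = 23.46×36 + 5.31×105 + 1.82×259 = 844.56 + 557.55 + 471.38 = 1873.49
L = 2076.95 / 1873.49 × 100 = 110.8599
Paasche component (current-period weights):
ΣP(Q2 2021)Q(Q2 2021) = 28.47×38 + 4.42×91 + 2.27×266 = 1081.86 + 402.22 + 603.82 = 2087.9
ΣP(Q1 2021)Q(Q2 2021) = 23.46×38 + 5.31×91 + 1.82×266 = 891.48 + 483.21 + 484.12 = 1858.81
P = 2087.9 / 1858.81 × 100 = 112.3246
Fisher = √(L × P) = √(110.8599 × 112.3246) = 111.5898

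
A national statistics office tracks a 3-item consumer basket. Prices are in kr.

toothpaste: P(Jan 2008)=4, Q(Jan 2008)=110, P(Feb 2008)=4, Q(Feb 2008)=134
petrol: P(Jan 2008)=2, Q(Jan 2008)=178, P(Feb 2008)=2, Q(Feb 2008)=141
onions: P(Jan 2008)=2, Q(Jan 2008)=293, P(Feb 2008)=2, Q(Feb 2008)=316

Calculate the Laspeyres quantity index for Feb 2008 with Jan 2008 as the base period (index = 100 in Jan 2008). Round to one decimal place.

Laspeyres quantity index uses base-period prices as weights.
ΣP(Jan 2008)·Q(Feb 2008) = 4×134 + 2×141 + 2×316 = 536 + 282 + 632 = 1450
ΣP(Jan 2008)·Q(Jan 2008) = 4×110 + 2×178 + 2×293 = 440 + 356 + 586 = 1382
Index = 1450 / 1382 × 100 = 104.9204

104.9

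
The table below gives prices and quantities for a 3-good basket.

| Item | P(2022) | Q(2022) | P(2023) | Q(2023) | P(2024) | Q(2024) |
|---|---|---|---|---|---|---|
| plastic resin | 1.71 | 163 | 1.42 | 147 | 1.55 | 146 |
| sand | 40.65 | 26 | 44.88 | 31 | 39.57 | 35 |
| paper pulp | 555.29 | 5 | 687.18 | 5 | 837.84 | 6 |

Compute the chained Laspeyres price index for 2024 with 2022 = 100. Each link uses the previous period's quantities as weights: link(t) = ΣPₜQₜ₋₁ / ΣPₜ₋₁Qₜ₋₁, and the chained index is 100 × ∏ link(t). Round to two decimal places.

131.75

Link 2022→2023:
ΣP(2023)Q(2022) = 1.42×163 + 44.88×26 + 687.18×5 = 231.46 + 1166.88 + 3435.9 = 4834.24
ΣP(2022)Q(2022) = 1.71×163 + 40.65×26 + 555.29×5 = 278.73 + 1056.9 + 2776.45 = 4112.08
link = 4834.24/4112.08 = 1.175619
Link 2023→2024:
ΣP(2024)Q(2023) = 1.55×147 + 39.57×31 + 837.84×5 = 227.85 + 1226.67 + 4189.2 = 5643.72
ΣP(2023)Q(2023) = 1.42×147 + 44.88×31 + 687.18×5 = 208.74 + 1391.28 + 3435.9 = 5035.92
link = 5643.72/5035.92 = 1.120693
Chained index = 100 × 1.175619 × 1.120693 = 131.7508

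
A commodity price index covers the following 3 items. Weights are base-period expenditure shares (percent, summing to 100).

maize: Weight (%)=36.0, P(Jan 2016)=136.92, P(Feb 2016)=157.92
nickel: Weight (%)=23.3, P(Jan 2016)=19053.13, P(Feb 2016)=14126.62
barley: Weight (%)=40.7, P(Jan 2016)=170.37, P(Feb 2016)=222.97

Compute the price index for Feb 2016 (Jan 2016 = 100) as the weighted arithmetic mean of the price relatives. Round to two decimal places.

112.06

maize: 36.0 × (157.92/136.92) = 36.0 × 1.153374 = 41.5215
nickel: 23.3 × (14126.62/19053.13) = 23.3 × 0.741433 = 17.2754
barley: 40.7 × (222.97/170.37) = 40.7 × 1.308740 = 53.2657
Index = Σ wᵢ·(p₁ᵢ/p₀ᵢ) = 41.5215 + 17.2754 + 53.2657 = 112.0626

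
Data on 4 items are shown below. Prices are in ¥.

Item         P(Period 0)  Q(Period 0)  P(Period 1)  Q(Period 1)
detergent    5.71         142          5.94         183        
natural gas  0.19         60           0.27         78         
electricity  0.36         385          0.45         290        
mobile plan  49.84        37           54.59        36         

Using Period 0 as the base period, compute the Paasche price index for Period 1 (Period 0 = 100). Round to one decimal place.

108.3

Paasche price index uses current-period quantities as weights.
ΣP(Period 1)·Q(Period 1) = 5.94×183 + 0.27×78 + 0.45×290 + 54.59×36 = 1087.02 + 21.06 + 130.5 + 1965.24 = 3203.82
ΣP(Period 0)·Q(Period 1) = 5.71×183 + 0.19×78 + 0.36×290 + 49.84×36 = 1044.93 + 14.82 + 104.4 + 1794.24 = 2958.39
Index = 3203.82 / 2958.39 × 100 = 108.2961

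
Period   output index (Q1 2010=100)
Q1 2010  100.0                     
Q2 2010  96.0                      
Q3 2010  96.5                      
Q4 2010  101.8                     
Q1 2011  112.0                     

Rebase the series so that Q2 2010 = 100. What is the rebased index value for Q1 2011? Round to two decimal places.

Rebased(Q1 2011) = 112.0 / 96.0 × 100 = 116.6667

116.67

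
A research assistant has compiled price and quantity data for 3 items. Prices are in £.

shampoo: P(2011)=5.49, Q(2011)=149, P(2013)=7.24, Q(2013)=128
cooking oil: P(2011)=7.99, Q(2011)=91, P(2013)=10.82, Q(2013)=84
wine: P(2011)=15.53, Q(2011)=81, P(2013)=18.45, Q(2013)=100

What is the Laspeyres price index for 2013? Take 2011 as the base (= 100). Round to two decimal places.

126.93

Laspeyres price index uses base-period quantities as weights.
ΣP(2013)·Q(2011) = 7.24×149 + 10.82×91 + 18.45×81 = 1078.76 + 984.62 + 1494.45 = 3557.83
ΣP(2011)·Q(2011) = 5.49×149 + 7.99×91 + 15.53×81 = 818.01 + 727.09 + 1257.93 = 2803.03
Index = 3557.83 / 2803.03 × 100 = 126.9280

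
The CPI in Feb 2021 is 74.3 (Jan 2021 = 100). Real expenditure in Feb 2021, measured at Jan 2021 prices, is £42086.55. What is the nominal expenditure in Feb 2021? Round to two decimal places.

Nominal = Real × (Index/100) = 42086.55 × (74.3/100)
        = 42086.55 × 0.743 = 31270.3067

31270.31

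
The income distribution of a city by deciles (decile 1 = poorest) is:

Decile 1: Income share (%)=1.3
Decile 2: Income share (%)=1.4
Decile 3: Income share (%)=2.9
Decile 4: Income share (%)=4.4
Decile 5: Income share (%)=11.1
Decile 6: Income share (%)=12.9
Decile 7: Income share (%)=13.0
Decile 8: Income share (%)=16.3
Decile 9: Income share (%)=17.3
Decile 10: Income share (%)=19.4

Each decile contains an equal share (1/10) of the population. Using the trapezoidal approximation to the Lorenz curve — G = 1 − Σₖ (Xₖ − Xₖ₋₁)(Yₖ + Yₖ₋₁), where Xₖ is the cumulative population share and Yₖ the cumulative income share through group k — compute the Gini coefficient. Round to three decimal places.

Cumulative income shares Yₖ: 0.0130, 0.0270, 0.0560, 0.1000, 0.2110, 0.3400, 0.4700, 0.6330, 0.8060, 1.0000
Σ (Xₖ−Xₖ₋₁)(Yₖ+Yₖ₋₁) = (1/10)(0.0130+0.0000) + (1/10)(0.0270+0.0130) + (1/10)(0.0560+0.0270) + (1/10)(0.1000+0.0560) + (1/10)(0.2110+0.1000) + (1/10)(0.3400+0.2110) + (1/10)(0.4700+0.3400) + (1/10)(0.6330+0.4700) + (1/10)(0.8060+0.6330) + (1/10)(1.0000+0.8060)
  = 0.0013 + 0.0040 + 0.0083 + 0.0156 + 0.0311 + 0.0551 + 0.0810 + 0.1103 + 0.1439 + 0.1806 = 0.6312
G = 1 − 0.6312 = 0.3688

0.369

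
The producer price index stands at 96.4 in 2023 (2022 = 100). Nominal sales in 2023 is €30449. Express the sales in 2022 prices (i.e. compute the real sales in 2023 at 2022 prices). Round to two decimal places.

31586.10

Real = Nominal ÷ (Index/100) = 30449 ÷ (96.4/100)
     = 30449 ÷ 0.964 = 31586.0996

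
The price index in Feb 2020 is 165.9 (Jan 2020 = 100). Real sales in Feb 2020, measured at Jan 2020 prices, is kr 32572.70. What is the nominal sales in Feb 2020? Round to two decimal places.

Nominal = Real × (Index/100) = 32572.70 × (165.9/100)
        = 32572.70 × 1.659 = 54038.1093

54038.11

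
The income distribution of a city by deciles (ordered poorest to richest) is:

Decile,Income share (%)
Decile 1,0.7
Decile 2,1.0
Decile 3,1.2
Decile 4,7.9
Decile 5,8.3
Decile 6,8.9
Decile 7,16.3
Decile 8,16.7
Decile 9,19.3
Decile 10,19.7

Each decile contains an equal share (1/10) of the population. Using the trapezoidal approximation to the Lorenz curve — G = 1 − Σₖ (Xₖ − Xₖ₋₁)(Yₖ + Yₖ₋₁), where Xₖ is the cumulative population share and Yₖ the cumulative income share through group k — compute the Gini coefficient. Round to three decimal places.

Cumulative income shares Yₖ: 0.0070, 0.0170, 0.0290, 0.1080, 0.1910, 0.2800, 0.4430, 0.6100, 0.8030, 1.0000
Σ (Xₖ−Xₖ₋₁)(Yₖ+Yₖ₋₁) = (1/10)(0.0070+0.0000) + (1/10)(0.0170+0.0070) + (1/10)(0.0290+0.0170) + (1/10)(0.1080+0.0290) + (1/10)(0.1910+0.1080) + (1/10)(0.2800+0.1910) + (1/10)(0.4430+0.2800) + (1/10)(0.6100+0.4430) + (1/10)(0.8030+0.6100) + (1/10)(1.0000+0.8030)
  = 0.0007 + 0.0024 + 0.0046 + 0.0137 + 0.0299 + 0.0471 + 0.0723 + 0.1053 + 0.1413 + 0.1803 = 0.5976
G = 1 − 0.5976 = 0.4024

0.402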